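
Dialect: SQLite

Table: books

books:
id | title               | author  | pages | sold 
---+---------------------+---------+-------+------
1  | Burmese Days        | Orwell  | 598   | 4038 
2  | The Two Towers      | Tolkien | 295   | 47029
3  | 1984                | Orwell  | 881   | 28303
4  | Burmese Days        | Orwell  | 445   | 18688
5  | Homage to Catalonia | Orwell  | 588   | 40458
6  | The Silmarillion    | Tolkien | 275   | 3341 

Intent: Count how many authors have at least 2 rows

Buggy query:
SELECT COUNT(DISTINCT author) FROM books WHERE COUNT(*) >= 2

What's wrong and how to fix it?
Bug: WHERE filters individual rows, not groups, so a group-level COUNT is invalid there

Fix: Group first with HAVING COUNT(*) >= 2, then COUNT the resulting groups

Corrected query:
SELECT COUNT(*) FROM (SELECT author FROM books GROUP BY author HAVING COUNT(*) >= 2)

Result:
COUNT(*)
--------
2       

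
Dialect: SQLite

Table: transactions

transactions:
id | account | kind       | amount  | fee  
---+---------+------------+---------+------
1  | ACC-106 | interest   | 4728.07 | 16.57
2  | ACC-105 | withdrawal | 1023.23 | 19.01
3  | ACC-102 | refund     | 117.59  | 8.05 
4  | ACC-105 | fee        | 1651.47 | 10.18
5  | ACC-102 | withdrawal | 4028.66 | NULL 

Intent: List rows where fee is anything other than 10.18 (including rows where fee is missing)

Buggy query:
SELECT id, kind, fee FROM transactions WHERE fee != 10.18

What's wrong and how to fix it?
Bug: 'fee != 10.18' is unknown when fee is NULL, so NULL rows are silently excluded

Fix: Add an explicit OR fee IS NULL to include the missing-value rows

Corrected query:
SELECT id, kind, fee FROM transactions WHERE fee != 10.18 OR fee IS NULL

Result:
id | kind       | fee  
---+------------+------
1  | interest   | 16.57
2  | withdrawal | 19.01
3  | refund     | 8.05 
5  | withdrawal | NULL 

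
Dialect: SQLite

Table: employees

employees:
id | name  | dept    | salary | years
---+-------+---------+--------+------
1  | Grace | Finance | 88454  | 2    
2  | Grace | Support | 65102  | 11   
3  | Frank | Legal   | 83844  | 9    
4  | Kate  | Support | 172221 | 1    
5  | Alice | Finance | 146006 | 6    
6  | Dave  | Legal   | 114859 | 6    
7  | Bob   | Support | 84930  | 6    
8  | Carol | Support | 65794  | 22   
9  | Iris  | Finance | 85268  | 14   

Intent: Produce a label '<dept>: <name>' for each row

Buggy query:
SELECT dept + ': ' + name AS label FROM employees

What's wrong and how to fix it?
Bug: '+' is numeric addition; on text columns SQLite converts them to 0 instead of concatenating

Fix: Use the || operator for string concatenation

Corrected query:
SELECT dept || ': ' || name AS label FROM employees

Result:
label         
--------------
Finance: Grace
Support: Grace
Legal: Frank  
Support: Kate 
Finance: Alice
Legal: Dave   
Support: Bob  
Support: Carol
Finance: Iris 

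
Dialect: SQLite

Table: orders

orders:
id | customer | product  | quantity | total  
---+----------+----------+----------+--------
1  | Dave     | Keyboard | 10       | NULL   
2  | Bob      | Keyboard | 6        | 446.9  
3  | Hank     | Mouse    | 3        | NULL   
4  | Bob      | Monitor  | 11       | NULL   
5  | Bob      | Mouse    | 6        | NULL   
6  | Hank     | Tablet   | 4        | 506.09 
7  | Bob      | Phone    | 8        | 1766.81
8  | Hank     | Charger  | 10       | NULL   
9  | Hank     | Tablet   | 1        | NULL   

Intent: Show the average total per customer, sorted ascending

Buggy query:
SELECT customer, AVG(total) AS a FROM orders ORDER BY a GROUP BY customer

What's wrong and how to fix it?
Bug: ORDER BY appears before GROUP BY; SQL clause order requires GROUP BY first

Fix: Move ORDER BY to the end, after GROUP BY

Corrected query:
SELECT customer, AVG(total) AS a FROM orders GROUP BY customer ORDER BY a

Result:
customer | a       
---------+---------
Dave     | NULL    
Hank     | 506.09  
Bob      | 1106.855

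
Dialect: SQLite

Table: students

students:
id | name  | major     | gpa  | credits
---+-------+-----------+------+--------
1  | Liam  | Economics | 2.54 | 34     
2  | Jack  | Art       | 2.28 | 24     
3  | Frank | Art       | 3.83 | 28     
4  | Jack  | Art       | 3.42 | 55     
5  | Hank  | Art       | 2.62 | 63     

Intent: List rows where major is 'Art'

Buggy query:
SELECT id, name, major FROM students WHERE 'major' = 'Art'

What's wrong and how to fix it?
Bug: 'major' in single quotes is a string literal, not the column; the comparison is literal-vs-literal and never true

Fix: Remove the quotes around the column name (or use double quotes for an identifier)

Corrected query:
SELECT id, name, major FROM students WHERE major = 'Art'

Result:
id | name  | major
---+-------+------
2  | Jack  | Art  
3  | Frank | Art  
4  | Jack  | Art  
5  | Hank  | Art  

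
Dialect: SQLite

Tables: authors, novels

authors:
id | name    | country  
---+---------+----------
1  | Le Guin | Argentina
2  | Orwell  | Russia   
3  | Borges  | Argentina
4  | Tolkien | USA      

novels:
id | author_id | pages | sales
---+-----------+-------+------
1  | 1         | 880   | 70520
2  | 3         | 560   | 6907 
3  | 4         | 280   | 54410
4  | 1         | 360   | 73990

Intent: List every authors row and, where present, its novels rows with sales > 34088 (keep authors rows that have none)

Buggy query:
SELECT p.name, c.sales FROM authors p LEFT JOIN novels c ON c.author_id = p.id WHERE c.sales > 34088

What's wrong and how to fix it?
Bug: Filtering c.sales in WHERE discards the NULL rows produced by LEFT JOIN, turning it into an inner join

Fix: Move the right-table condition into the ON clause so unmatched parents are kept

Corrected query:
SELECT p.name, c.sales FROM authors p LEFT JOIN novels c ON c.author_id = p.id AND c.sales > 34088

Result:
name    | sales
--------+------
Le Guin | 70520
Le Guin | 73990
Orwell  | NULL 
Borges  | NULL 
Tolkien | 54410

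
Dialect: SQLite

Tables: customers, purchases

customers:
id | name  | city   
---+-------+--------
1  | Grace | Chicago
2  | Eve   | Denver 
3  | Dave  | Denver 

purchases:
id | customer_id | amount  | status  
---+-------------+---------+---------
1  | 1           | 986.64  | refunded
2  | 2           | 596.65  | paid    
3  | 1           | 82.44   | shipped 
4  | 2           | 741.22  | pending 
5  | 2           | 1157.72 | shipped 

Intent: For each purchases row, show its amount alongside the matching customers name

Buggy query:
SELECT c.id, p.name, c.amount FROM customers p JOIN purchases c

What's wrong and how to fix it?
Bug: Missing join condition: each purchases row is matched to all customers rows instead of just its own

Fix: Add ON c.customer_id = p.id to the JOIN

Corrected query:
SELECT c.id, p.name, c.amount FROM customers p JOIN purchases c ON c.customer_id = p.id

Result:
id | name  | amount 
---+-------+--------
1  | Grace | 986.64 
2  | Eve   | 596.65 
3  | Grace | 82.44  
4  | Eve   | 741.22 
5  | Eve   | 1157.72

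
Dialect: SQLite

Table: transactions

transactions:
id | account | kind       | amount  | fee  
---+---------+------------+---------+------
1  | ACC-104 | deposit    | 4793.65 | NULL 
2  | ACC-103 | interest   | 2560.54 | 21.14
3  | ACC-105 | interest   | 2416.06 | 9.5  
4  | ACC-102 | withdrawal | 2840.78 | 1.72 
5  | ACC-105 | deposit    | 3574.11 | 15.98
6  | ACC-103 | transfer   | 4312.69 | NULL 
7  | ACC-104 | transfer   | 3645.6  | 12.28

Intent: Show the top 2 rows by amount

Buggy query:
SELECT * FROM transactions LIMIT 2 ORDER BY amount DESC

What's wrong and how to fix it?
Bug: LIMIT must come after ORDER BY

Fix: Sort with ORDER BY, then apply LIMIT

Corrected query:
SELECT * FROM transactions ORDER BY amount DESC LIMIT 2

Result:
id | account | kind     | amount  | fee 
---+---------+----------+---------+-----
1  | ACC-104 | deposit  | 4793.65 | NULL
6  | ACC-103 | transfer | 4312.69 | NULL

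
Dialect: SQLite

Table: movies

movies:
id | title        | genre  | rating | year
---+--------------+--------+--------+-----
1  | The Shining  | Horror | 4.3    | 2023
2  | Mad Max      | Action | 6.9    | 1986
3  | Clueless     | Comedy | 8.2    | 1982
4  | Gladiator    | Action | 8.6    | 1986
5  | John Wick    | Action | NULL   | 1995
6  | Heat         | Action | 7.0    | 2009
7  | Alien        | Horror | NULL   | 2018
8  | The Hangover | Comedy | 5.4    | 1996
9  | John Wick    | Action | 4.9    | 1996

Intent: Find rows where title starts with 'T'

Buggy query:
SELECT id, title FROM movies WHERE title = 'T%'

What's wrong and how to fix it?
Bug: '=' compares the literal string including the % character; pattern matching needs LIKE

Fix: Replace '=' with LIKE so 'T%' is treated as a pattern

Corrected query:
SELECT id, title FROM movies WHERE title LIKE 'T%'

Result:
id | title       
---+-------------
1  | The Shining 
8  | The Hangover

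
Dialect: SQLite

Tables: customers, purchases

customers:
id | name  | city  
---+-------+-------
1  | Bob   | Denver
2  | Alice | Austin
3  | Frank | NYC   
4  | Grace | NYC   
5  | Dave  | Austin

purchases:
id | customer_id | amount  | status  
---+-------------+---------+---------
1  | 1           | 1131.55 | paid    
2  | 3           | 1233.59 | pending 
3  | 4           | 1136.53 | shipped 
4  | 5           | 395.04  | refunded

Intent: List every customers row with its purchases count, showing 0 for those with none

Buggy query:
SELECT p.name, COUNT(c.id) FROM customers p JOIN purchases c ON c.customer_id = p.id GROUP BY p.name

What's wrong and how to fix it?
Bug: INNER JOIN drops customers rows that have no matching purchases rows

Fix: Switch to LEFT JOIN to retain unmatched parent rows

Corrected query:
SELECT p.name, COUNT(c.id) FROM customers p LEFT JOIN purchases c ON c.customer_id = p.id GROUP BY p.name

Result:
name  | COUNT(c.id)
------+------------
Alice | 0          
Bob   | 1          
Dave  | 1          
Frank | 1          
Grace | 1          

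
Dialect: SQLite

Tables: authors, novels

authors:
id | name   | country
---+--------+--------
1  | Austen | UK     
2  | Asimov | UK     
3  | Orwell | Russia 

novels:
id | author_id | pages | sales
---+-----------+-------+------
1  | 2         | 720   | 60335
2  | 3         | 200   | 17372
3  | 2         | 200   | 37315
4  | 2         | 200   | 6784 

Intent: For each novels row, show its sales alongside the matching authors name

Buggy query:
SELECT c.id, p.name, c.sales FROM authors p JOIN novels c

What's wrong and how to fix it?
Bug: Missing join condition: each novels row is matched to all authors rows instead of just its own

Fix: Add ON c.author_id = p.id to the JOIN

Corrected query:
SELECT c.id, p.name, c.sales FROM authors p JOIN novels c ON c.author_id = p.id

Result:
id | name   | sales
---+--------+------
1  | Asimov | 60335
2  | Orwell | 17372
3  | Asimov | 37315
4  | Asimov | 6784 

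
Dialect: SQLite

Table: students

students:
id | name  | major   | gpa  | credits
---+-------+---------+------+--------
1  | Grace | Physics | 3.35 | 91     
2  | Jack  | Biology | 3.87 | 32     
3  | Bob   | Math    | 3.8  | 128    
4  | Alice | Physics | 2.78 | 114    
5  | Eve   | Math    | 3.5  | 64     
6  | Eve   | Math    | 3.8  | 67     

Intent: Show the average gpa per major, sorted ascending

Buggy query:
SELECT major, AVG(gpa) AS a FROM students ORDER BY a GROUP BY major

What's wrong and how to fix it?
Bug: GROUP BY must precede ORDER BY

Fix: Reorder: SELECT … FROM … GROUP BY … ORDER BY …

Corrected query:
SELECT major, AVG(gpa) AS a FROM students GROUP BY major ORDER BY a

Result:
major   | a    
--------+------
Physics | 3.065
Math    | 3.7  
Biology | 3.87 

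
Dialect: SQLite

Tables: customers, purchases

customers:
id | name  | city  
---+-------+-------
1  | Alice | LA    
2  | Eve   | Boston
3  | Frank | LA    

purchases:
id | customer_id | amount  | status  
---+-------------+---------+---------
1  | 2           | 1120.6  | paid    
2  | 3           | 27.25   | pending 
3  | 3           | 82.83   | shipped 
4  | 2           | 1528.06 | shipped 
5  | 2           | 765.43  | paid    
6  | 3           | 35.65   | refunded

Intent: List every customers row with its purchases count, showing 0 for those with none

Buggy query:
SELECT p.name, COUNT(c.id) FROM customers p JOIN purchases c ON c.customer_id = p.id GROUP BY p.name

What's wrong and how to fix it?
Bug: INNER JOIN drops customers rows that have no matching purchases rows

Fix: Use LEFT JOIN so parents without children still appear (COUNT(c.id) gives 0)

Corrected query:
SELECT p.name, COUNT(c.id) FROM customers p LEFT JOIN purchases c ON c.customer_id = p.id GROUP BY p.name

Result:
name  | COUNT(c.id)
------+------------
Alice | 0          
Eve   | 3          
Frank | 3          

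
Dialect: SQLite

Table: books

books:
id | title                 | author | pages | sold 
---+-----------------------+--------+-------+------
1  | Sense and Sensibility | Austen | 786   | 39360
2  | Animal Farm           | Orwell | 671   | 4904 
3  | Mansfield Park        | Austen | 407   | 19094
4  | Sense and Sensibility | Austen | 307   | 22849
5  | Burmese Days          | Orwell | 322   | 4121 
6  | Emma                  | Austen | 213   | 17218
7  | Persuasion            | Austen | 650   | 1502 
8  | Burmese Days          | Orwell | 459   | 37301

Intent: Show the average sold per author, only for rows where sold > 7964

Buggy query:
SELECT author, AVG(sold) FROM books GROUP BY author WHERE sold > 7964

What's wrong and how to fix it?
Bug: Row-level WHERE must come before GROUP BY in the clause order

Fix: Place WHERE between FROM and GROUP BY

Corrected query:
SELECT author, AVG(sold) FROM books WHERE sold > 7964 GROUP BY author

Result:
author | AVG(sold)
-------+----------
Austen | 24630.25 
Orwell | 37301    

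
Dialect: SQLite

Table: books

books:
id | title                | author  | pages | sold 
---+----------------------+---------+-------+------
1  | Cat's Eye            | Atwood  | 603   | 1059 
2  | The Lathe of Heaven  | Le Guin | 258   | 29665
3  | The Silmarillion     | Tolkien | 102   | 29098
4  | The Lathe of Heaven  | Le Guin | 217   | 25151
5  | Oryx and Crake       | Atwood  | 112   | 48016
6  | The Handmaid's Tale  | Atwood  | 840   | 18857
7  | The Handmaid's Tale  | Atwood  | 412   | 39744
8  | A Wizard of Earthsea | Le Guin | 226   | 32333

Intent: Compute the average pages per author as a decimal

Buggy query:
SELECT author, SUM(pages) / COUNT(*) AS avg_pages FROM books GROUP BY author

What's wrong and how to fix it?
Bug: Both operands are integers, so '/' performs integer division and truncates

Fix: Multiply by 1.0 (or CAST to REAL) to force floating-point division

Corrected query:
SELECT author, SUM(pages) * 1.0 / COUNT(*) AS avg_pages FROM books GROUP BY author

Result:
author  | avg_pages 
--------+-----------
Atwood  | 491.75    
Le Guin | 233.666667
Tolkien | 102       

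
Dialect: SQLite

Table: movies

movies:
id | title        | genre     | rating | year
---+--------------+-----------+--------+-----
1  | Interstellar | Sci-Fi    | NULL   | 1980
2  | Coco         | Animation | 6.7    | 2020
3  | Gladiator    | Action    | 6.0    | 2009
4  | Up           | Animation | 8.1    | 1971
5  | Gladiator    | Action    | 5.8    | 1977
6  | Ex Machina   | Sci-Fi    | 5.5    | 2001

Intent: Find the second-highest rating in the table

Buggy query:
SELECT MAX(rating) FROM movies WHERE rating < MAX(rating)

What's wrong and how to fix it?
Bug: MAX(rating) on the right of the comparison is an aggregate-in-WHERE error

Fix: Compute the overall MAX in a subquery, then take MAX of rows below it

Corrected query:
SELECT MAX(rating) FROM movies WHERE rating < (SELECT MAX(rating) FROM movies)

Result:
MAX(rating)
-----------
6.7        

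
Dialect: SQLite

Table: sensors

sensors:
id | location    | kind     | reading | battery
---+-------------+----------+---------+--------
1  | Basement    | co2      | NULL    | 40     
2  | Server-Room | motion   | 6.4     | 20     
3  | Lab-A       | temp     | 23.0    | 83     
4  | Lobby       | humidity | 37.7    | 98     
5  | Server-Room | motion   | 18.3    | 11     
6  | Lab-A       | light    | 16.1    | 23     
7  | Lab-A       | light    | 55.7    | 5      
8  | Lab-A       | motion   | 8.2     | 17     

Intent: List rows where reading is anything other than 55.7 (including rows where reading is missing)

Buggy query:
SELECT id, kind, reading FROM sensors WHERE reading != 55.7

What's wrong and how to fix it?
Bug: 'reading != 55.7' is unknown when reading is NULL, so NULL rows are silently excluded

Fix: Add an explicit OR reading IS NULL to include the missing-value rows

Corrected query:
SELECT id, kind, reading FROM sensors WHERE reading != 55.7 OR reading IS NULL

Result:
id | kind     | reading
---+----------+--------
1  | co2      | NULL   
2  | motion   | 6.4    
3  | temp     | 23     
4  | humidity | 37.7   
5  | motion   | 18.3   
6  | light    | 16.1   
8  | motion   | 8.2    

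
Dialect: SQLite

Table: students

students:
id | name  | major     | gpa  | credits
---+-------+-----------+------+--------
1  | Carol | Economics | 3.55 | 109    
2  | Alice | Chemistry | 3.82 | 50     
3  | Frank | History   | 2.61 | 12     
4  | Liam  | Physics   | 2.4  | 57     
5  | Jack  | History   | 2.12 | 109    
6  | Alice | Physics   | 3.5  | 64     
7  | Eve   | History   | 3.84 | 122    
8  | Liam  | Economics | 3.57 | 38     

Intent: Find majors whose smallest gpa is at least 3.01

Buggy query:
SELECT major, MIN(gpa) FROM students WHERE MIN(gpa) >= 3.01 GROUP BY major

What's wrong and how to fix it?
Bug: MIN() in WHERE is a misuse of aggregate

Fix: Use HAVING for the per-group MIN condition

Corrected query:
SELECT major, MIN(gpa) FROM students GROUP BY major HAVING MIN(gpa) >= 3.01

Result:
major     | MIN(gpa)
----------+---------
Chemistry | 3.82    
Economics | 3.55    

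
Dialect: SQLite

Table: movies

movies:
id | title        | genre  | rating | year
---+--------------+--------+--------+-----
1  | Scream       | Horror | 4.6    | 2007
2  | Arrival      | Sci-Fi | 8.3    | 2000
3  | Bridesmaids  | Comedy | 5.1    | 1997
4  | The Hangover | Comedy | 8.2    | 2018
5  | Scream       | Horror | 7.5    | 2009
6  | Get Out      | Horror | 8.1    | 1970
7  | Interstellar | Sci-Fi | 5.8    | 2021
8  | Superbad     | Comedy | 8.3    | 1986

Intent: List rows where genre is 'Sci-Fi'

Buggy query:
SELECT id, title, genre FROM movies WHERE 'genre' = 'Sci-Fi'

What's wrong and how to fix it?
Bug: 'genre' in single quotes is a string literal, not the column; the comparison is literal-vs-literal and never true

Fix: Remove the quotes around the column name (or use double quotes for an identifier)

Corrected query:
SELECT id, title, genre FROM movies WHERE genre = 'Sci-Fi'

Result:
id | title        | genre 
---+--------------+-------
2  | Arrival      | Sci-Fi
7  | Interstellar | Sci-Fi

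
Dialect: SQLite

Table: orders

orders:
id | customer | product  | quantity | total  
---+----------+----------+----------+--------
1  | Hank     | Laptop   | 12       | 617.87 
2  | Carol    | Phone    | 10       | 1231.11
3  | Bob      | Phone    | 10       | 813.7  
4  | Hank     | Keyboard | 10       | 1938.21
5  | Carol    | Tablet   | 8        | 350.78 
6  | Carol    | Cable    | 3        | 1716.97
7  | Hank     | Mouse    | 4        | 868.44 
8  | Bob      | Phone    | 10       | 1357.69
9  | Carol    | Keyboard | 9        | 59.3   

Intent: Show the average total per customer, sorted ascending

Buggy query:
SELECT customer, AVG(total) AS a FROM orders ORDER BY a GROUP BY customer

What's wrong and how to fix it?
Bug: GROUP BY must precede ORDER BY

Fix: Reorder: SELECT … FROM … GROUP BY … ORDER BY …

Corrected query:
SELECT customer, AVG(total) AS a FROM orders GROUP BY customer ORDER BY a

Result:
customer | a          
---------+------------
Carol    | 839.54     
Bob      | 1085.695   
Hank     | 1141.506667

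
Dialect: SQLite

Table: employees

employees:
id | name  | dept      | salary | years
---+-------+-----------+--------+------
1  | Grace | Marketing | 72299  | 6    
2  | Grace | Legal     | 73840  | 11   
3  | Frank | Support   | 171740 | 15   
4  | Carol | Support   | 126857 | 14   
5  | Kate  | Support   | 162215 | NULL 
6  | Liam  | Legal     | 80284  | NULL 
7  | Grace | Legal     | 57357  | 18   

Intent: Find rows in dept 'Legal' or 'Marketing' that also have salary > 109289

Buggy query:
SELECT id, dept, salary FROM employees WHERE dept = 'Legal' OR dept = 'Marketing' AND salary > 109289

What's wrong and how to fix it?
Bug: Without parentheses, AND is evaluated before OR, so the salary filter only applies to the 'Marketing' branch

Fix: Add parentheses around the OR so the AND applies to both alternatives

Corrected query:
SELECT id, dept, salary FROM employees WHERE (dept = 'Legal' OR dept = 'Marketing') AND salary > 109289

Result:
(no rows)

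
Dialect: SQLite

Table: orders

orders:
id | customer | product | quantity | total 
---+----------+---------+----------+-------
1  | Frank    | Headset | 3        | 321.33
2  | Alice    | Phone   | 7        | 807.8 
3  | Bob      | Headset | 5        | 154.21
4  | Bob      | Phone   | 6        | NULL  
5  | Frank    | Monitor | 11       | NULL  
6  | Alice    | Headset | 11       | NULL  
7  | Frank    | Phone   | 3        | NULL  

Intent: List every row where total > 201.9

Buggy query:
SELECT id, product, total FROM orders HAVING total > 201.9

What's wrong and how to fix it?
Bug: HAVING filters the output of aggregation, but this query has no GROUP BY and no aggregate functions, so SQLite rejects it (HAVING clause on a non-aggregate query); the condition here is per row

Fix: Replace HAVING with WHERE since the condition applies to individual rows

Corrected query:
SELECT id, product, total FROM orders WHERE total > 201.9

Result:
id | product | total 
---+---------+-------
1  | Headset | 321.33
2  | Phone   | 807.8 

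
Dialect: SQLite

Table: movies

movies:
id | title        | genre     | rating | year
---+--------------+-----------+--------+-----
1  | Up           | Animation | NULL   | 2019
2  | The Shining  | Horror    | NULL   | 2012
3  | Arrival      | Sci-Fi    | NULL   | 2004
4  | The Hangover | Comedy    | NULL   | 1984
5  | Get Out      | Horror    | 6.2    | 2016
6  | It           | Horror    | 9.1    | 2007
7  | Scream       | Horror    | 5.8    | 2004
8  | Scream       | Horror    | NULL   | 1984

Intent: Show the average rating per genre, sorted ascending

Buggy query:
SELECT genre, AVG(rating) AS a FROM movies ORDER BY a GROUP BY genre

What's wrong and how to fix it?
Bug: GROUP BY must precede ORDER BY

Fix: Reorder: SELECT … FROM … GROUP BY … ORDER BY …

Corrected query:
SELECT genre, AVG(rating) AS a FROM movies GROUP BY genre ORDER BY a

Result:
genre     | a       
----------+---------
Animation | NULL    
Comedy    | NULL    
Sci-Fi    | NULL    
Horror    | 7.033333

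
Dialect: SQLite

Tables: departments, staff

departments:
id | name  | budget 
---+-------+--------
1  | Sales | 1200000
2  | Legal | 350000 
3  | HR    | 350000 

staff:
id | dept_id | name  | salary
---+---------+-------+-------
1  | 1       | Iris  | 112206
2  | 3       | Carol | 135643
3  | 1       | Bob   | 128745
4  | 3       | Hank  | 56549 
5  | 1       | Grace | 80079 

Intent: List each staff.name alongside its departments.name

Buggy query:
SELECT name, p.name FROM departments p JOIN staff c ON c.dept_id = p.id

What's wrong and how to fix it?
Bug: 'name' exists in both joined tables, so the database can't tell which one is meant

Fix: Qualify the column with its table alias (c.name)

Corrected query:
SELECT c.name, p.name FROM departments p JOIN staff c ON c.dept_id = p.id

Result:
name  | name 
------+------
Iris  | Sales
Carol | HR   
Bob   | Sales
Hank  | HR   
Grace | Sales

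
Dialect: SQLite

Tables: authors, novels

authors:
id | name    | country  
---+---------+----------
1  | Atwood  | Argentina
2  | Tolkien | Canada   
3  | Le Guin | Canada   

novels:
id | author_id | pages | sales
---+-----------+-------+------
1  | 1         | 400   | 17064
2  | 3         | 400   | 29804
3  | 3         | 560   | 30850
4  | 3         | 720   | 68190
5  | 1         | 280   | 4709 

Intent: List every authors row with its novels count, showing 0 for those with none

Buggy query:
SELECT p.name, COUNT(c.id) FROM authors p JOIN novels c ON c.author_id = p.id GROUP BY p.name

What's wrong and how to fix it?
Bug: An inner join excludes parents with zero children

Fix: Switch to LEFT JOIN to retain unmatched parent rows

Corrected query:
SELECT p.name, COUNT(c.id) FROM authors p LEFT JOIN novels c ON c.author_id = p.id GROUP BY p.name

Result:
name    | COUNT(c.id)
--------+------------
Atwood  | 2          
Le Guin | 3          
Tolkien | 0          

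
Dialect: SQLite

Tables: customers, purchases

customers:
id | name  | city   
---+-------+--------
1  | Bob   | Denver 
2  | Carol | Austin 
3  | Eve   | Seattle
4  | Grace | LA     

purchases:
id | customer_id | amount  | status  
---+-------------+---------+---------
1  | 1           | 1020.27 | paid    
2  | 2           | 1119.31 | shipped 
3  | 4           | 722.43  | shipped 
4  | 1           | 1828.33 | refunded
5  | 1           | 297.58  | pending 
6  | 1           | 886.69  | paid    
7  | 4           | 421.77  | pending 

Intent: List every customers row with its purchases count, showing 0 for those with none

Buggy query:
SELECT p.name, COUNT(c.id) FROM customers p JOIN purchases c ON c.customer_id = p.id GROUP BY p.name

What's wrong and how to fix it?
Bug: INNER JOIN drops customers rows that have no matching purchases rows

Fix: Use LEFT JOIN so parents without children still appear (COUNT(c.id) gives 0)

Corrected query:
SELECT p.name, COUNT(c.id) FROM customers p LEFT JOIN purchases c ON c.customer_id = p.id GROUP BY p.name

Result:
name  | COUNT(c.id)
------+------------
Bob   | 4          
Carol | 1          
Eve   | 0          
Grace | 2          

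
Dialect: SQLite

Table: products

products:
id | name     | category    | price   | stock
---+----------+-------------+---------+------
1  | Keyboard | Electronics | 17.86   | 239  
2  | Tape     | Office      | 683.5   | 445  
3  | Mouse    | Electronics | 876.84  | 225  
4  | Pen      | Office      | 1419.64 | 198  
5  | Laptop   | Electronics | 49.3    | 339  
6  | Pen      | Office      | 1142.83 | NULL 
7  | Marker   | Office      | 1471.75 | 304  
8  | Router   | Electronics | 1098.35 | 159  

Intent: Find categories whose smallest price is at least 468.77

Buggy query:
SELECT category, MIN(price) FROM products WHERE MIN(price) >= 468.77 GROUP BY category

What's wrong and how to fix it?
Bug: Aggregates like MIN are computed per group after WHERE runs

Fix: Replace WHERE with HAVING after the GROUP BY

Corrected query:
SELECT category, MIN(price) FROM products GROUP BY category HAVING MIN(price) >= 468.77

Result:
category | MIN(price)
---------+-----------
Office   | 683.5     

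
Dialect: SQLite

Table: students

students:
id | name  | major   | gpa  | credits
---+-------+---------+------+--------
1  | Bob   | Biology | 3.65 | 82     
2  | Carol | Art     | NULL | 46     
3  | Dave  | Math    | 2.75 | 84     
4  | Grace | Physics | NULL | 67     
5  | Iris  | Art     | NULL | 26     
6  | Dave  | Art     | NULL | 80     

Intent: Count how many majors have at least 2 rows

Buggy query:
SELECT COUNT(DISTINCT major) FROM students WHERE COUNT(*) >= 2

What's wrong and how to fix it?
Bug: COUNT(*) cannot appear in WHERE; the per-group count doesn't exist yet

Fix: Group first with HAVING COUNT(*) >= 2, then COUNT the resulting groups

Corrected query:
SELECT COUNT(*) FROM (SELECT major FROM students GROUP BY major HAVING COUNT(*) >= 2)

Result:
COUNT(*)
--------
1       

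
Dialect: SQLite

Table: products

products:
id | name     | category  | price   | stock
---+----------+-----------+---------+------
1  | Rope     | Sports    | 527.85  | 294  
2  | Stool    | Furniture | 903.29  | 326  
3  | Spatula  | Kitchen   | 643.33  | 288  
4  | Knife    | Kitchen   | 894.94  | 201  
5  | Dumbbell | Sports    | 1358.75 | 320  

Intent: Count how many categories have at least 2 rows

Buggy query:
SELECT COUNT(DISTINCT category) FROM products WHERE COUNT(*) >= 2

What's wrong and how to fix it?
Bug: WHERE filters individual rows, not groups, so a group-level COUNT is invalid there

Fix: Group first with HAVING COUNT(*) >= 2, then COUNT the resulting groups

Corrected query:
SELECT COUNT(*) FROM (SELECT category FROM products GROUP BY category HAVING COUNT(*) >= 2)

Result:
COUNT(*)
--------
2       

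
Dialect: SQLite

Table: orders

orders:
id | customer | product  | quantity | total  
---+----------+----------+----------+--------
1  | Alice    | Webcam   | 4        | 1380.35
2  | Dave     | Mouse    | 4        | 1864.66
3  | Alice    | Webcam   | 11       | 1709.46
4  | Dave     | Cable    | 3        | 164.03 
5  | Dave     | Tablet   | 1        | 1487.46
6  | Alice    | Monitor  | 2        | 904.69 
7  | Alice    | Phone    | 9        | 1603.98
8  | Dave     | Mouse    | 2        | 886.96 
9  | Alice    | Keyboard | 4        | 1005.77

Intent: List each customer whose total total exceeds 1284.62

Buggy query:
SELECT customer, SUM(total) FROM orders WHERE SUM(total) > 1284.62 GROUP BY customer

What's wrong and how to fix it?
Bug: WHERE runs before GROUP BY, so aggregates aren't available there

Fix: Use HAVING (which filters groups after aggregation) instead of WHERE

Corrected query:
SELECT customer, SUM(total) FROM orders GROUP BY customer HAVING SUM(total) > 1284.62

Result:
customer | SUM(total)
---------+-----------
Alice    | 6604.25   
Dave     | 4403.11   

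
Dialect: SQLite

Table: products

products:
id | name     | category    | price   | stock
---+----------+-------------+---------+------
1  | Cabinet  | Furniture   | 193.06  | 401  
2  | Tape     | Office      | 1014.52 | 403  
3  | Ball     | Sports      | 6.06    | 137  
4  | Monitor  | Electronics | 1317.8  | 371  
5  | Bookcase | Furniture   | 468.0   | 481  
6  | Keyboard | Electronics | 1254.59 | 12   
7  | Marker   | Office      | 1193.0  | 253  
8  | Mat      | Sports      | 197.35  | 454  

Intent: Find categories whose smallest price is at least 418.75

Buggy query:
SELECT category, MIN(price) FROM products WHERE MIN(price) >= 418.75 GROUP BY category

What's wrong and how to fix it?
Bug: MIN() in WHERE is a misuse of aggregate

Fix: Use HAVING for the per-group MIN condition

Corrected query:
SELECT category, MIN(price) FROM products GROUP BY category HAVING MIN(price) >= 418.75

Result:
category    | MIN(price)
------------+-----------
Electronics | 1254.59   
Office      | 1014.52   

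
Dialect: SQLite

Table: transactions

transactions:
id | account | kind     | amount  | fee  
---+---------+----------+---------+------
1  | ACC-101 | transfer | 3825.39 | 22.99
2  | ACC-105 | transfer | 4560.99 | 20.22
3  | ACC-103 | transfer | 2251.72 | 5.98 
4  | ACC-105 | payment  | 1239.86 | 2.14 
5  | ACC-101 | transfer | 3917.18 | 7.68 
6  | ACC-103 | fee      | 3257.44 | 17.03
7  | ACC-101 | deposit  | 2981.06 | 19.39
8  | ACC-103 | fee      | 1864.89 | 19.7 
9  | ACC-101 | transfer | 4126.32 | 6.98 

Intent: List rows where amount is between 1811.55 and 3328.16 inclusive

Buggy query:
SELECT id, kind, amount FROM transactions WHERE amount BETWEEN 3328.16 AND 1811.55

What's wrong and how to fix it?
Bug: BETWEEN expects the lower bound first; with 3328.16 AND 1811.55 the range is empty

Fix: Write BETWEEN 1811.55 AND 3328.16

Corrected query:
SELECT id, kind, amount FROM transactions WHERE amount BETWEEN 1811.55 AND 3328.16

Result:
id | kind     | amount 
---+----------+--------
3  | transfer | 2251.72
6  | fee      | 3257.44
7  | deposit  | 2981.06
8  | fee      | 1864.89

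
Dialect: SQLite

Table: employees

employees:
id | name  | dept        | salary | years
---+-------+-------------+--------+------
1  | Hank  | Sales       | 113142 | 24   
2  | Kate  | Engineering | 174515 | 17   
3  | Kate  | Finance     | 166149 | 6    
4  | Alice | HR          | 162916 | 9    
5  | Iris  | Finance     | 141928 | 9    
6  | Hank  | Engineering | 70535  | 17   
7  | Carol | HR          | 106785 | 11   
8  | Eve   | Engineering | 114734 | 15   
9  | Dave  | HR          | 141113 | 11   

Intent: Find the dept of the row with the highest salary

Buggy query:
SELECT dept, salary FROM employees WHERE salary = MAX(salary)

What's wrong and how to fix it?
Bug: WHERE is evaluated per row; an aggregate over the whole table isn't defined there

Fix: Use a subquery: WHERE salary = (SELECT MAX(salary) FROM employees)

Corrected query:
SELECT dept, salary FROM employees WHERE salary = (SELECT MAX(salary) FROM employees)

Result:
dept        | salary
------------+-------
Engineering | 174515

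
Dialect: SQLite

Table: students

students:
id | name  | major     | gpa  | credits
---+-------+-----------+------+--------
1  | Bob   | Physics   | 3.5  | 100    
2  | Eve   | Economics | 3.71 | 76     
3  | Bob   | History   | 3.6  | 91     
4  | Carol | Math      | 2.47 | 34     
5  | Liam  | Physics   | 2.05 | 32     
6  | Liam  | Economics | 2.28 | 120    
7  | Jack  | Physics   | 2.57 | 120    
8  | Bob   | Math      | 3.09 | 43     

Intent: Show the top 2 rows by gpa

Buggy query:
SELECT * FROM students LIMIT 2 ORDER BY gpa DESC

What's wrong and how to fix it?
Bug: LIMIT must come after ORDER BY

Fix: Sort with ORDER BY, then apply LIMIT

Corrected query:
SELECT * FROM students ORDER BY gpa DESC LIMIT 2

Result:
id | name | major     | gpa  | credits
---+------+-----------+------+--------
2  | Eve  | Economics | 3.71 | 76     
3  | Bob  | History   | 3.6  | 91     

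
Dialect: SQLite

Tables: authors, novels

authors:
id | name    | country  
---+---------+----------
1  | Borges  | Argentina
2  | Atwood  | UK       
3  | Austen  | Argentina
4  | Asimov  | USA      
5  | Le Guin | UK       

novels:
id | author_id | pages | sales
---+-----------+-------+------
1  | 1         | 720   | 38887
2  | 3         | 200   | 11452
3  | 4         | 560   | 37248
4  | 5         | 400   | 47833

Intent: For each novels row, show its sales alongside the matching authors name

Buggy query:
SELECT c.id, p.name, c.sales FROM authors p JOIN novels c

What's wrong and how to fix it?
Bug: JOIN with no ON clause produces a cartesian product; every novels row pairs with every authors row

Fix: Add ON c.author_id = p.id to the JOIN

Corrected query:
SELECT c.id, p.name, c.sales FROM authors p JOIN novels c ON c.author_id = p.id

Result:
id | name    | sales
---+---------+------
1  | Borges  | 38887
2  | Austen  | 11452
3  | Asimov  | 37248
4  | Le Guin | 47833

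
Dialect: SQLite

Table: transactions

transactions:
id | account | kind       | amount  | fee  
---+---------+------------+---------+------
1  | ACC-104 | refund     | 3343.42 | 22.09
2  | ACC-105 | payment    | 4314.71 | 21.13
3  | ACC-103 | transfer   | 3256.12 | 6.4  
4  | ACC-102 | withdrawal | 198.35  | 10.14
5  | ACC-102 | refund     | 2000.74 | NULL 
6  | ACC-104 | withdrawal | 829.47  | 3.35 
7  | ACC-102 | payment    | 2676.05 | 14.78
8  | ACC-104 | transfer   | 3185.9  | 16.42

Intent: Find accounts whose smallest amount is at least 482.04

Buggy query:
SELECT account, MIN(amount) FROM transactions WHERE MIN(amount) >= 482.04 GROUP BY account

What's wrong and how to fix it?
Bug: Aggregates like MIN are computed per group after WHERE runs

Fix: Replace WHERE with HAVING after the GROUP BY

Corrected query:
SELECT account, MIN(amount) FROM transactions GROUP BY account HAVING MIN(amount) >= 482.04

Result:
account | MIN(amount)
--------+------------
ACC-103 | 3256.12    
ACC-104 | 829.47     
ACC-105 | 4314.71    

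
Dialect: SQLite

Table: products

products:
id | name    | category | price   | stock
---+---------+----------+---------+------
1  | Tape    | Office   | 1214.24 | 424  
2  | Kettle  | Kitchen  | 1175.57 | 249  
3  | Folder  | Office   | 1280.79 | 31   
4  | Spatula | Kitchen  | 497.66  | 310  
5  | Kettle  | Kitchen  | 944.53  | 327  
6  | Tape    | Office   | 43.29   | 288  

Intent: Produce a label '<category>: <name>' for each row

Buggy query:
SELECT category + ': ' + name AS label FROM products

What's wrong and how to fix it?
Bug: '+' is numeric addition; on text columns SQLite converts them to 0 instead of concatenating

Fix: Use the || operator for string concatenation

Corrected query:
SELECT category || ': ' || name AS label FROM products

Result:
label           
----------------
Office: Tape    
Kitchen: Kettle 
Office: Folder  
Kitchen: Spatula
Kitchen: Kettle 
Office: Tape    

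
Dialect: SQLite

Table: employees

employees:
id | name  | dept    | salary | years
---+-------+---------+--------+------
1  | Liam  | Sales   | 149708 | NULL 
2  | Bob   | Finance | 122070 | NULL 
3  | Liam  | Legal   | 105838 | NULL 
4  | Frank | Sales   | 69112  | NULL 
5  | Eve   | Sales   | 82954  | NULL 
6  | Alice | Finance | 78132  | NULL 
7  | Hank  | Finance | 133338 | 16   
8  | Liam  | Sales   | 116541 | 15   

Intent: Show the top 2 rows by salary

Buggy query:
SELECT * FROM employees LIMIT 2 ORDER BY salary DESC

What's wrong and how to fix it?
Bug: ORDER BY cannot follow LIMIT; LIMIT is the final clause

Fix: Swap the clauses: ORDER BY first, then LIMIT

Corrected query:
SELECT * FROM employees ORDER BY salary DESC LIMIT 2

Result:
id | name | dept    | salary | years
---+------+---------+--------+------
1  | Liam | Sales   | 149708 | NULL 
7  | Hank | Finance | 133338 | 16   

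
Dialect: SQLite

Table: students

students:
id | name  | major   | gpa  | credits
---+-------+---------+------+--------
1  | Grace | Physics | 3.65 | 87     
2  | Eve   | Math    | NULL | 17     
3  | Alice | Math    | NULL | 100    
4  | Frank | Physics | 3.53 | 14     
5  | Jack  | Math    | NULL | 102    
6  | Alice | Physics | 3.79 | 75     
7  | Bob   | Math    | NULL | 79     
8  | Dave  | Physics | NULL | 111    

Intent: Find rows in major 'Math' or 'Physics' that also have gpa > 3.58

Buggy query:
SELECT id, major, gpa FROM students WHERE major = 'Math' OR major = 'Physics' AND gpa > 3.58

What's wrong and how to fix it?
Bug: Without parentheses, AND is evaluated before OR, so the gpa filter only applies to the 'Physics' branch

Fix: Group the OR with parentheses (or use IN), then AND the threshold

Corrected query:
SELECT id, major, gpa FROM students WHERE (major = 'Math' OR major = 'Physics') AND gpa > 3.58

Result:
id | major   | gpa 
---+---------+-----
1  | Physics | 3.65
6  | Physics | 3.79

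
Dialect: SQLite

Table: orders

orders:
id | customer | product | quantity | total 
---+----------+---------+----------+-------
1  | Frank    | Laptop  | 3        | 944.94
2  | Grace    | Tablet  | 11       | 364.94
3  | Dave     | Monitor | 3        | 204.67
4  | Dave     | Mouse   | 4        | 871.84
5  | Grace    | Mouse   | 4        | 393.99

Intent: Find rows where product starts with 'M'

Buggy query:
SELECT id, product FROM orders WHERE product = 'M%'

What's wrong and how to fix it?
Bug: '=' compares the literal string including the % character; pattern matching needs LIKE

Fix: Replace '=' with LIKE so 'M%' is treated as a pattern

Corrected query:
SELECT id, product FROM orders WHERE product LIKE 'M%'

Result:
id | product
---+--------
3  | Monitor
4  | Mouse  
5  | Mouse  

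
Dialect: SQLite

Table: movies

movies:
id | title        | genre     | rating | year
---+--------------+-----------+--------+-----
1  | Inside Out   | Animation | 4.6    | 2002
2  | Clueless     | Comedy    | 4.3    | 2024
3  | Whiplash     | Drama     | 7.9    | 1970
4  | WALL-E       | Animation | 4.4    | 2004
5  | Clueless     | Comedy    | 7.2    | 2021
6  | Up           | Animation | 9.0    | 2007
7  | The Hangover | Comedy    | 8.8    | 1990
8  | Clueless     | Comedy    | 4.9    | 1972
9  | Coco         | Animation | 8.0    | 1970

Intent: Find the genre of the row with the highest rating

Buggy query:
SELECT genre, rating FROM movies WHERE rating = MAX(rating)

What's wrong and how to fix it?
Bug: MAX(rating) is an aggregate and cannot be used directly in WHERE

Fix: Use a subquery: WHERE rating = (SELECT MAX(rating) FROM movies)

Corrected query:
SELECT genre, rating FROM movies WHERE rating = (SELECT MAX(rating) FROM movies)

Result:
genre     | rating
----------+-------
Animation | 9     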